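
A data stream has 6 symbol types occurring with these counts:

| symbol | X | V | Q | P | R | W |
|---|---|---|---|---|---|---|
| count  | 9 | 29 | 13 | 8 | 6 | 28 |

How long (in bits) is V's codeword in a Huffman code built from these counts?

Build the tree from the bottom:
R(6) + P(8) → 14
X(9) + Q(13) → 22
14 + 22 → 36
W(28) + V(29) → 57
36 + 57 → 93
V sits 2 levels below the root, so its codeword is 2 bits.

2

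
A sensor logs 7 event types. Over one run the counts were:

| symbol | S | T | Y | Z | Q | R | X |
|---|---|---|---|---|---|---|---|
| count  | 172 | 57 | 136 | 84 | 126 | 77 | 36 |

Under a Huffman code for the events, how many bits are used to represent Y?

Build the tree from the bottom:
merge X(36) and T(57): 93
merge R(77) and Z(84): 161
merge 93 and Q(126): 219
merge Y(136) and 161: 297
merge S(172) and 219: 391
merge 297 and 391: 688
Y sits 2 levels below the root, so its codeword is 2 bits.

2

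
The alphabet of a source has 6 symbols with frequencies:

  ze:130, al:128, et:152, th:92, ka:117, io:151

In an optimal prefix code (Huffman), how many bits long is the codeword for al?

Build the tree from the bottom:
th(92) + ka(117) → 209
al(128) + ze(130) → 258
io(151) + et(152) → 303
209 + 258 → 467
303 + 467 → 770
The subtree containing al is merged 3 times, so code length = 3.

3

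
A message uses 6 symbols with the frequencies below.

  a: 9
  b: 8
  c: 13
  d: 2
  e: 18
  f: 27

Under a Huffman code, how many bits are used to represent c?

Huffman merges, smallest pair first:
d(2) + b(8) → 10
a(9) + 10 → 19
c(13) + e(18) → 31
19 + f(27) → 46
31 + 46 → 77
c sits 2 levels below the root, so its codeword is 2 bits.

2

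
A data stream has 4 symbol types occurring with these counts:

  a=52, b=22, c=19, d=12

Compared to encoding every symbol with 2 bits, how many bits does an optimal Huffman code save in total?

Fixed-length: 2 bits × 105 symbols = 210 bits.
Huffman merges:
d(12) + c(19) → 31
b(22) + 31 → 53
a(52) + 53 → 105
Huffman total = 31 + 53 + 105 = 189 bits.
Saving = 210 − 189 = 21 bits.

21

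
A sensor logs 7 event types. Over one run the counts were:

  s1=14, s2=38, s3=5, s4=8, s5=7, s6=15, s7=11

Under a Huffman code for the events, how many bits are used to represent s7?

4

Repeatedly merge the two smallest:
combine s3(5), s5(7) → 12
combine s4(8), s7(11) → 19
combine 12, s1(14) → 26
combine s6(15), 19 → 34
combine 26, 34 → 60
combine s2(38), 60 → 98
The subtree containing s7 is merged 4 times, so code length = 4.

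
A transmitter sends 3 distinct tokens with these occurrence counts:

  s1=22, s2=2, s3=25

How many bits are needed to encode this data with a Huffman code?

73

Greedily combine the two least-frequent nodes:
s2(2) + s1(22) → 24
24 + s3(25) → 49
Total encoded bits = sum of merged weights = 24 + 49 = 73.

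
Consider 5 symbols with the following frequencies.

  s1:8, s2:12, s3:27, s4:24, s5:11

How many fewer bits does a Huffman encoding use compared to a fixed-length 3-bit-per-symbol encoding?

63

Fixed-length: 3 bits × 82 symbols = 246 bits.
Huffman merges:
combine s1(8), s5(11) → 19
combine s2(12), 19 → 31
combine s4(24), s3(27) → 51
combine 31, 51 → 82
Huffman total = 19 + 31 + 51 + 82 = 183 bits.
Saving = 246 − 183 = 63 bits.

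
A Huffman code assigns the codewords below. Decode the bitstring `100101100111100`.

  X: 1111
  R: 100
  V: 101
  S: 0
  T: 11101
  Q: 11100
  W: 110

Read left to right; each codeword is recognised as soon as it completes (prefix code):
  100→R | 101→V | 100→R | 1111→X | 0→S | 0→S
Decoded message: RVRXSS

RVRXSS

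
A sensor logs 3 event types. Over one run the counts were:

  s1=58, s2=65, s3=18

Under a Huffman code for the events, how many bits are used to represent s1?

Repeatedly merge the two smallest:
s3(18) + s1(58) → 76
s2(65) + 76 → 141
The subtree containing s1 is merged 2 times, so code length = 2.

2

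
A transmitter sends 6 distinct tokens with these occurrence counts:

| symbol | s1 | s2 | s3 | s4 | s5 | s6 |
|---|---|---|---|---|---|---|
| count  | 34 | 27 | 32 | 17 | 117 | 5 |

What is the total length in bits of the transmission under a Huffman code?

484

Greedily combine the two least-frequent nodes:
s6(5) + s4(17) → 22
22 + s2(27) → 49
s3(32) + s1(34) → 66
49 + 66 → 115
115 + s5(117) → 232
The encoded length is the sum of every internal node's weight: 22 + 49 + 66 + 115 + 232 = 484 bits.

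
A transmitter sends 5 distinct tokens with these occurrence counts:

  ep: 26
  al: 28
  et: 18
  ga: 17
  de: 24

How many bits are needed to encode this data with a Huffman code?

Greedily combine the two least-frequent nodes:
merge ga(17) and et(18): 35
merge de(24) and ep(26): 50
merge al(28) and 35: 63
merge 50 and 63: 113
Total encoded bits = sum of merged weights = 35 + 50 + 63 + 113 = 261.

261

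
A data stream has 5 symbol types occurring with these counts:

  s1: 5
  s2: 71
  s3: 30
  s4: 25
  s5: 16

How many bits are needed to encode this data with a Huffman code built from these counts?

290

Build the Huffman tree bottom-up:
combine s1(5), s5(16) → 21
combine 21, s4(25) → 46
combine s3(30), 46 → 76
combine s2(71), 76 → 147
The encoded length is the sum of every internal node's weight: 21 + 46 + 76 + 147 = 290 bits.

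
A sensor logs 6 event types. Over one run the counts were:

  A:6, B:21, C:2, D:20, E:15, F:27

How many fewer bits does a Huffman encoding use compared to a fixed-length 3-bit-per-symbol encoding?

60

Fixed-length: 3 bits × 91 symbols = 273 bits.
Huffman merges:
merge C(2) and A(6): 8
merge 8 and E(15): 23
merge D(20) and B(21): 41
merge 23 and F(27): 50
merge 41 and 50: 91
Huffman total = 8 + 23 + 41 + 50 + 91 = 213 bits.
Saving = 273 − 213 = 60 bits.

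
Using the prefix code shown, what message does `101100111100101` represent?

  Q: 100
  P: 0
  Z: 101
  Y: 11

Read left to right; each codeword is recognised as soon as it completes (prefix code):
  101→Z | 100→Q | 11→Y | 11→Y | 0→P | 0→P | 101→Z
Decoded message: ZQYYPPZ

ZQYYPPZ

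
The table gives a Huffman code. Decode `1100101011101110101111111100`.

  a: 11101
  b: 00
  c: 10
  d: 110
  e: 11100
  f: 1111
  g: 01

dgggdagfe

Read left to right; each codeword is recognised as soon as it completes (prefix code):
  110→d | 01→g | 01→g | 01→g | 110→d | 11101→a | 01→g | 1111→f | 11100→e
Decoded message: dgggdagfe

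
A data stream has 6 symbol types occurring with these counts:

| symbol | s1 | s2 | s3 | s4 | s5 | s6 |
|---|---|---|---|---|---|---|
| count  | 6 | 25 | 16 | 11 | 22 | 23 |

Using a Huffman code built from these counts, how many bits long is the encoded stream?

Build the Huffman tree bottom-up:
combine s1(6), s4(11) → 17
combine s3(16), 17 → 33
combine s5(22), s6(23) → 45
combine s2(25), 33 → 58
combine 45, 58 → 103
The encoded length is the sum of every internal node's weight: 17 + 33 + 45 + 58 + 103 = 256 bits.

256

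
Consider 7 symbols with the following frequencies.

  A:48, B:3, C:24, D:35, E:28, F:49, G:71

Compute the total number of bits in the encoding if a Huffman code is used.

681

Merge the two smallest weights repeatedly:
combine B(3), C(24) → 27
combine 27, E(28) → 55
combine D(35), A(48) → 83
combine F(49), 55 → 104
combine G(71), 83 → 154
combine 104, 154 → 258
Total encoded bits = sum of merged weights = 27 + 55 + 83 + 104 + 154 + 258 = 681.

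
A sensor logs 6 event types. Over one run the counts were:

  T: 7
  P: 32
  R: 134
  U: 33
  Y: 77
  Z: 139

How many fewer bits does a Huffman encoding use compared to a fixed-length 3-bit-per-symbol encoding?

Fixed-length: 3 bits × 422 symbols = 1266 bits.
Huffman merges:
combine T(7), P(32) → 39
combine U(33), 39 → 72
combine 72, Y(77) → 149
combine R(134), Z(139) → 273
combine 149, 273 → 422
Huffman total = 39 + 72 + 149 + 273 + 422 = 955 bits.
Saving = 1266 − 955 = 311 bits.

311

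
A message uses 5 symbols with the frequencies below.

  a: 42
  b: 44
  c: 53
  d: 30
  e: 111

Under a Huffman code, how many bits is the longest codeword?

3

Merge the two lowest-weight nodes at each step:
d(30) + a(42) → 72
b(44) + c(53) → 97
72 + 97 → 169
e(111) + 169 → 280
The rarest symbols sit at the bottom; the longest codeword is 3 bits.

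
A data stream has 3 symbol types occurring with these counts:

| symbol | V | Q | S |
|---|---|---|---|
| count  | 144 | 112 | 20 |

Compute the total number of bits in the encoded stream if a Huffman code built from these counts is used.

Merge the two smallest weights repeatedly:
merge S(20) and Q(112): 132
merge 132 and V(144): 276
Total encoded bits = sum of merged weights = 132 + 276 = 408.

408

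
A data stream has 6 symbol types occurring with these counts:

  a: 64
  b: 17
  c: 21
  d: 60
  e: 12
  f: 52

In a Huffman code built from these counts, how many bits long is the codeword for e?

4

Huffman merges, smallest pair first:
e(12) + b(17) → 29
c(21) + 29 → 50
50 + f(52) → 102
d(60) + a(64) → 124
102 + 124 → 226
The subtree containing e is merged 4 times, so code length = 4.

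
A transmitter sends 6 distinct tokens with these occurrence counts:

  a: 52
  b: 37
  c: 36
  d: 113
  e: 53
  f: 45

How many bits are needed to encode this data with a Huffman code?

842

Greedily combine the two least-frequent nodes:
c(36) + b(37) → 73
f(45) + a(52) → 97
e(53) + 73 → 126
97 + d(113) → 210
126 + 210 → 336
Each symbol's bit-cost is frequency × depth; summing gives 842 bits (equivalently 73 + 97 + 126 + 210 + 336).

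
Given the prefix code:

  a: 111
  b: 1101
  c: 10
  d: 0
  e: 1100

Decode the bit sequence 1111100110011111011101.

Read left to right; each codeword is recognised as soon as it completes (prefix code):
  111→a | 1100→e | 1100→e | 111→a | 1101→b | 1101→b
Decoded message: aeeabb

aeeabb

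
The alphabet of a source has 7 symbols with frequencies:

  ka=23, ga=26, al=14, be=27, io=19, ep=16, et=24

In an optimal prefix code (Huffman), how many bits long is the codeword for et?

Huffman merges, smallest pair first:
combine al(14), ep(16) → 30
combine io(19), ka(23) → 42
combine et(24), ga(26) → 50
combine be(27), 30 → 57
combine 42, 50 → 92
combine 57, 92 → 149
et's leaf is at depth 3, giving a 3-bit codeword.

3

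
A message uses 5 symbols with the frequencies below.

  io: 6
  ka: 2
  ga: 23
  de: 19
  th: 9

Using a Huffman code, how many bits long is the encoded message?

120

Greedily combine the two least-frequent nodes:
merge ka(2) and io(6): 8
merge 8 and th(9): 17
merge 17 and de(19): 36
merge ga(23) and 36: 59
The encoded length is the sum of every internal node's weight: 8 + 17 + 36 + 59 = 120 bits.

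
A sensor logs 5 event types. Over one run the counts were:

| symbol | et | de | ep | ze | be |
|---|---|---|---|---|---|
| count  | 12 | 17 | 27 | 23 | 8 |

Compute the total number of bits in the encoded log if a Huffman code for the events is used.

Greedily combine the two least-frequent nodes:
merge be(8) and et(12): 20
merge de(17) and 20: 37
merge ze(23) and ep(27): 50
merge 37 and 50: 87
The encoded length is the sum of every internal node's weight: 20 + 37 + 50 + 87 = 194 bits.

194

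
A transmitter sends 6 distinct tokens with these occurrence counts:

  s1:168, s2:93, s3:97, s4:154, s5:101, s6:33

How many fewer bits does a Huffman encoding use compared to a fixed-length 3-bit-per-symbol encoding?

Fixed-length: 3 bits × 646 symbols = 1938 bits.
Huffman merges:
combine s6(33), s2(93) → 126
combine s3(97), s5(101) → 198
combine 126, s4(154) → 280
combine s1(168), 198 → 366
combine 280, 366 → 646
Huffman total = 126 + 198 + 280 + 366 + 646 = 1616 bits.
Saving = 1938 − 1616 = 322 bits.

322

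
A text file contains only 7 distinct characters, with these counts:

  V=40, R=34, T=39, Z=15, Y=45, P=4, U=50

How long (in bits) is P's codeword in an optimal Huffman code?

4

Repeatedly merge the two smallest:
P(4) + Z(15) → 19
19 + R(34) → 53
T(39) + V(40) → 79
Y(45) + U(50) → 95
53 + 79 → 132
95 + 132 → 227
P sits 4 levels below the root, so its codeword is 4 bits.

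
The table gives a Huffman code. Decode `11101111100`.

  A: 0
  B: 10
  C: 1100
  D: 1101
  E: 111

EAEC

Read left to right; each codeword is recognised as soon as it completes (prefix code):
  111→E | 0→A | 111→E | 1100→C
Decoded message: EAEC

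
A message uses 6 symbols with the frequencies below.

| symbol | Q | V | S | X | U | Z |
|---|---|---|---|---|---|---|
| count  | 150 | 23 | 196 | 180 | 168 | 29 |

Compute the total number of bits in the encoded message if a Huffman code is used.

Merge the two smallest weights repeatedly:
V(23) + Z(29) → 52
52 + Q(150) → 202
U(168) + X(180) → 348
S(196) + 202 → 398
348 + 398 → 746
Each symbol's bit-cost is frequency × depth; summing gives 1746 bits (equivalently 52 + 202 + 348 + 398 + 746).

1746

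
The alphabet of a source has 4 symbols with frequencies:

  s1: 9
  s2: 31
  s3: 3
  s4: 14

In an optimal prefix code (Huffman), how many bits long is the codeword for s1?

3

Build the tree from the bottom:
s3(3) + s1(9) → 12
12 + s4(14) → 26
26 + s2(31) → 57
s1 sits 3 levels below the root, so its codeword is 3 bits.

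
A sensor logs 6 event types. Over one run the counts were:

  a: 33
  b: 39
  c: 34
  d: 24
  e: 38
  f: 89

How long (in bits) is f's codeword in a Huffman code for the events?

Huffman merges, smallest pair first:
d(24) + a(33) → 57
c(34) + e(38) → 72
b(39) + 57 → 96
72 + f(89) → 161
96 + 161 → 257
f's leaf is at depth 2, giving a 2-bit codeword.

2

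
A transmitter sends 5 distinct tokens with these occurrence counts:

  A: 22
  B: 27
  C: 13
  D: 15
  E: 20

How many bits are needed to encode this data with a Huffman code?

Greedily combine the two least-frequent nodes:
merge C(13) and D(15): 28
merge E(20) and A(22): 42
merge B(27) and 28: 55
merge 42 and 55: 97
Total encoded bits = sum of merged weights = 28 + 42 + 55 + 97 = 222.

222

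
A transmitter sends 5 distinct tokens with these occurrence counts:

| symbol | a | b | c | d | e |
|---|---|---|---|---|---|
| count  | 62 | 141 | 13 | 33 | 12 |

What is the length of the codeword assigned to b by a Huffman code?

Build the tree from the bottom:
e(12) + c(13) → 25
25 + d(33) → 58
58 + a(62) → 120
120 + b(141) → 261
b is merged only at the final step, so code length = 1.

1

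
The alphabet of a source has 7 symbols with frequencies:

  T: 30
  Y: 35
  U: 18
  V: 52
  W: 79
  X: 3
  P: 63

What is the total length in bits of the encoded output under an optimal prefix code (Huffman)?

Merge the two smallest weights repeatedly:
X(3) + U(18) → 21
21 + T(30) → 51
Y(35) + 51 → 86
V(52) + P(63) → 115
W(79) + 86 → 165
115 + 165 → 280
Each symbol's bit-cost is frequency × depth; summing gives 718 bits (equivalently 21 + 51 + 86 + 115 + 165 + 280).

718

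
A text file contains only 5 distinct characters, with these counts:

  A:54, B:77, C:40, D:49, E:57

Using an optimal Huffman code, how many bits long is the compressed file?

Build the Huffman tree bottom-up:
merge C(40) and D(49): 89
merge A(54) and E(57): 111
merge B(77) and 89: 166
merge 111 and 166: 277
The encoded length is the sum of every internal node's weight: 89 + 111 + 166 + 277 = 643 bits.

643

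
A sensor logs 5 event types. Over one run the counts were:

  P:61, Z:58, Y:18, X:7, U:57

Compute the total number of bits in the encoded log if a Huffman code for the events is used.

427

Greedily combine the two least-frequent nodes:
combine X(7), Y(18) → 25
combine 25, U(57) → 82
combine Z(58), P(61) → 119
combine 82, 119 → 201
Each symbol's bit-cost is frequency × depth; summing gives 427 bits (equivalently 25 + 82 + 119 + 201).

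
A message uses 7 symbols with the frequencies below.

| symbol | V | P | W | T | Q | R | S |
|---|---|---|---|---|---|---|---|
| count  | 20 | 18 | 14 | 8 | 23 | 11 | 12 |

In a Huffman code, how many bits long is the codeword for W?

Repeatedly merge the two smallest:
combine T(8), R(11) → 19
combine S(12), W(14) → 26
combine P(18), 19 → 37
combine V(20), Q(23) → 43
combine 26, 37 → 63
combine 43, 63 → 106
W sits 3 levels below the root, so its codeword is 3 bits.

3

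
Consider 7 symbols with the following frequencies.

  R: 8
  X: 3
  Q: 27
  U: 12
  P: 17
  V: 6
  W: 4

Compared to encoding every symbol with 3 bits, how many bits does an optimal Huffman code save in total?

Fixed-length: 3 bits × 77 symbols = 231 bits.
Huffman merges:
combine X(3), W(4) → 7
combine V(6), 7 → 13
combine R(8), U(12) → 20
combine 13, P(17) → 30
combine 20, Q(27) → 47
combine 30, 47 → 77
Huffman total = 7 + 13 + 20 + 30 + 47 + 77 = 194 bits.
Saving = 231 − 194 = 37 bits.

37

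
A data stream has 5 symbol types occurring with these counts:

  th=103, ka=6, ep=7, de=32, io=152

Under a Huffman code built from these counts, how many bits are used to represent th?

2

Build the tree from the bottom:
ka(6) + ep(7) → 13
13 + de(32) → 45
45 + th(103) → 148
148 + io(152) → 300
th's leaf is at depth 2, giving a 2-bit codeword.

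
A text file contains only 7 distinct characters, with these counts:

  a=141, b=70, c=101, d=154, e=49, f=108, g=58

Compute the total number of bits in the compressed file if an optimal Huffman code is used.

Merge the two smallest weights repeatedly:
e(49) + g(58) → 107
b(70) + c(101) → 171
107 + f(108) → 215
a(141) + d(154) → 295
171 + 215 → 386
295 + 386 → 681
Each symbol's bit-cost is frequency × depth; summing gives 1855 bits (equivalently 107 + 171 + 215 + 295 + 386 + 681).

1855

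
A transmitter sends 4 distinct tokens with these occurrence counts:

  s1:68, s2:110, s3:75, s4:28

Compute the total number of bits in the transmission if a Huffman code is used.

Greedily combine the two least-frequent nodes:
combine s4(28), s1(68) → 96
combine s3(75), 96 → 171
combine s2(110), 171 → 281
Each symbol's bit-cost is frequency × depth; summing gives 548 bits (equivalently 96 + 171 + 281).

548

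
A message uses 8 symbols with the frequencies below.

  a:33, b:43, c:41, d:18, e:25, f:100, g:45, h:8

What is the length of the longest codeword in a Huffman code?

Merge the two lowest-weight nodes at each step:
h(8) + d(18) → 26
e(25) + 26 → 51
a(33) + c(41) → 74
b(43) + g(45) → 88
51 + 74 → 125
88 + f(100) → 188
125 + 188 → 313
The first pair merged (h, d) ends up deepest, at depth 4.

4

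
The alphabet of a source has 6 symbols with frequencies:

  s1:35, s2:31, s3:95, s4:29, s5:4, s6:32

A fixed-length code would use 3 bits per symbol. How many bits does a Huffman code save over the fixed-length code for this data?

Fixed-length: 3 bits × 226 symbols = 678 bits.
Huffman merges:
combine s5(4), s4(29) → 33
combine s2(31), s6(32) → 63
combine 33, s1(35) → 68
combine 63, 68 → 131
combine s3(95), 131 → 226
Huffman total = 33 + 63 + 68 + 131 + 226 = 521 bits.
Saving = 678 − 521 = 157 bits.

157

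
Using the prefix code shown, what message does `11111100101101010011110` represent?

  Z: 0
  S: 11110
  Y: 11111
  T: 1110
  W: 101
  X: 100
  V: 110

YXWWZXS

Read left to right; each codeword is recognised as soon as it completes (prefix code):
  11111→Y | 100→X | 101→W | 101→W | 0→Z | 100→X | 11110→S
Decoded message: YXWWZXS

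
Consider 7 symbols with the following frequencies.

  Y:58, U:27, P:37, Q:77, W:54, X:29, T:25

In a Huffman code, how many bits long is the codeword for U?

4

Repeatedly merge the two smallest:
T(25) + U(27) → 52
X(29) + P(37) → 66
52 + W(54) → 106
Y(58) + 66 → 124
Q(77) + 106 → 183
124 + 183 → 307
U sits 4 levels below the root, so its codeword is 4 bits.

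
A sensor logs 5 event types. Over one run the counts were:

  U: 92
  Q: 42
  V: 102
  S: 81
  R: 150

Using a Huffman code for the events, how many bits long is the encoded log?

1057

Greedily combine the two least-frequent nodes:
combine Q(42), S(81) → 123
combine U(92), V(102) → 194
combine 123, R(150) → 273
combine 194, 273 → 467
The encoded length is the sum of every internal node's weight: 123 + 194 + 273 + 467 = 1057 bits.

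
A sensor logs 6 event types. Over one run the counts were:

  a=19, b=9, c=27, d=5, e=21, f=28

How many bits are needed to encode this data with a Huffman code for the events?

265

Merge the two smallest weights repeatedly:
d(5) + b(9) → 14
14 + a(19) → 33
e(21) + c(27) → 48
f(28) + 33 → 61
48 + 61 → 109
Each symbol's bit-cost is frequency × depth; summing gives 265 bits (equivalently 14 + 33 + 48 + 61 + 109).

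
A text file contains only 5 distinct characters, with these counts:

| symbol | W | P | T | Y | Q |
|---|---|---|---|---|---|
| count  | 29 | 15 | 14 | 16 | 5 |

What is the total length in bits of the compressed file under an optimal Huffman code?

Build the Huffman tree bottom-up:
Q(5) + T(14) → 19
P(15) + Y(16) → 31
19 + W(29) → 48
31 + 48 → 79
Total encoded bits = sum of merged weights = 19 + 31 + 48 + 79 = 177.

177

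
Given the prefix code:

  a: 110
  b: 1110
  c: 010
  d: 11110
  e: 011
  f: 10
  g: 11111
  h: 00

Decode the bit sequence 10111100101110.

fdcb

Read left to right; each codeword is recognised as soon as it completes (prefix code):
  10→f | 11110→d | 010→c | 1110→b
Decoded message: fdcb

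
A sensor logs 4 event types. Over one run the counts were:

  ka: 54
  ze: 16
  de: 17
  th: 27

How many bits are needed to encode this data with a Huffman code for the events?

207

Merge the two smallest weights repeatedly:
ze(16) + de(17) → 33
th(27) + 33 → 60
ka(54) + 60 → 114
Each symbol's bit-cost is frequency × depth; summing gives 207 bits (equivalently 33 + 60 + 114).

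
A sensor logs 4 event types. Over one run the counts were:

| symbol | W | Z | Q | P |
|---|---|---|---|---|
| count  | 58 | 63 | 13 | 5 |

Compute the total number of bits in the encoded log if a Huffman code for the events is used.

Greedily combine the two least-frequent nodes:
combine P(5), Q(13) → 18
combine 18, W(58) → 76
combine Z(63), 76 → 139
The encoded length is the sum of every internal node's weight: 18 + 76 + 139 = 233 bits.

233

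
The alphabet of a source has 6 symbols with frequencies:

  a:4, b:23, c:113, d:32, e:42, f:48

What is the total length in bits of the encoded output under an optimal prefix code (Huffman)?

587

Merge the two smallest weights repeatedly:
merge a(4) and b(23): 27
merge 27 and d(32): 59
merge e(42) and f(48): 90
merge 59 and 90: 149
merge c(113) and 149: 262
The encoded length is the sum of every internal node's weight: 27 + 59 + 90 + 149 + 262 = 587 bits.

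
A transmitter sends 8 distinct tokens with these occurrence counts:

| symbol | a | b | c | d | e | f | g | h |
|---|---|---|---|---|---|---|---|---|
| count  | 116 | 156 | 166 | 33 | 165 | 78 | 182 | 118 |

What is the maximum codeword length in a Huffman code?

Merge the two lowest-weight nodes at each step:
combine d(33), f(78) → 111
combine 111, a(116) → 227
combine h(118), b(156) → 274
combine e(165), c(166) → 331
combine g(182), 227 → 409
combine 274, 331 → 605
combine 409, 605 → 1014
The first pair merged (d, f) ends up deepest, at depth 4.

4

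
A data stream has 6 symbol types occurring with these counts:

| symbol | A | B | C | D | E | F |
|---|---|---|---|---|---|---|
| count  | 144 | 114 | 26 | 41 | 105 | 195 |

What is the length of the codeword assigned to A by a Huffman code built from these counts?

Repeatedly merge the two smallest:
C(26) + D(41) → 67
67 + E(105) → 172
B(114) + A(144) → 258
172 + F(195) → 367
258 + 367 → 625
A's leaf is at depth 2, giving a 2-bit codeword.

2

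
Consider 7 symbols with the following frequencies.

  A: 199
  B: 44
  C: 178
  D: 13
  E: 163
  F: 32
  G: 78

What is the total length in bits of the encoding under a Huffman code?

Greedily combine the two least-frequent nodes:
merge D(13) and F(32): 45
merge B(44) and 45: 89
merge G(78) and 89: 167
merge E(163) and 167: 330
merge C(178) and A(199): 377
merge 330 and 377: 707
The encoded length is the sum of every internal node's weight: 45 + 89 + 167 + 330 + 377 + 707 = 1715 bits.

1715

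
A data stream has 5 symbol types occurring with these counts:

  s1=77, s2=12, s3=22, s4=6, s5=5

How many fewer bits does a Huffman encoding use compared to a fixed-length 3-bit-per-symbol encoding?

165

Fixed-length: 3 bits × 122 symbols = 366 bits.
Huffman merges:
merge s5(5) and s4(6): 11
merge 11 and s2(12): 23
merge s3(22) and 23: 45
merge 45 and s1(77): 122
Huffman total = 11 + 23 + 45 + 122 = 201 bits.
Saving = 366 − 201 = 165 bits.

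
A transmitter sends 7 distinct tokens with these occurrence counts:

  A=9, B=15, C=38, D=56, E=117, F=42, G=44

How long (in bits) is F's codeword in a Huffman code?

3

Build the tree from the bottom:
combine A(9), B(15) → 24
combine 24, C(38) → 62
combine F(42), G(44) → 86
combine D(56), 62 → 118
combine 86, E(117) → 203
combine 118, 203 → 321
The subtree containing F is merged 3 times, so code length = 3.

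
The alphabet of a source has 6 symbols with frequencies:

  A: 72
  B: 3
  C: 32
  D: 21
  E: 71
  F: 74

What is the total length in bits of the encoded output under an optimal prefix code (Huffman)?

626

Greedily combine the two least-frequent nodes:
combine B(3), D(21) → 24
combine 24, C(32) → 56
combine 56, E(71) → 127
combine A(72), F(74) → 146
combine 127, 146 → 273
Total encoded bits = sum of merged weights = 24 + 56 + 127 + 146 + 273 = 626.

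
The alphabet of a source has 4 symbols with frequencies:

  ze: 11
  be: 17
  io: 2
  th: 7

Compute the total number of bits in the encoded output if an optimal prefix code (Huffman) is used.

Greedily combine the two least-frequent nodes:
combine io(2), th(7) → 9
combine 9, ze(11) → 20
combine be(17), 20 → 37
Total encoded bits = sum of merged weights = 9 + 20 + 37 = 66.

66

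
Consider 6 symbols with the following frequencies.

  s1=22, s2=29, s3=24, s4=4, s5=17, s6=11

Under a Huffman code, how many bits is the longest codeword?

Merge the two lowest-weight nodes at each step:
s4(4) + s6(11) → 15
15 + s5(17) → 32
s1(22) + s3(24) → 46
s2(29) + 32 → 61
46 + 61 → 107
Maximum depth reached is 4.

4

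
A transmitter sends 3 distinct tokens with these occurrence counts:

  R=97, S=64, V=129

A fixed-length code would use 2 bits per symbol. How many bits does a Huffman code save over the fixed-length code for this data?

Fixed-length: 2 bits × 290 symbols = 580 bits.
Huffman merges:
combine S(64), R(97) → 161
combine V(129), 161 → 290
Huffman total = 161 + 290 = 451 bits.
Saving = 580 − 451 = 129 bits.

129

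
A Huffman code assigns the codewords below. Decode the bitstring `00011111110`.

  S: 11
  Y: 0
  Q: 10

YYYSSSQ

Read left to right; each codeword is recognised as soon as it completes (prefix code):
  0→Y | 0→Y | 0→Y | 11→S | 11→S | 11→S | 10→Q
Decoded message: YYYSSSQ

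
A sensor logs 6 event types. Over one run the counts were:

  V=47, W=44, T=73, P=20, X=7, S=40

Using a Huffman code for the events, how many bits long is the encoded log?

Build the Huffman tree bottom-up:
X(7) + P(20) → 27
27 + S(40) → 67
W(44) + V(47) → 91
67 + T(73) → 140
91 + 140 → 231
The encoded length is the sum of every internal node's weight: 27 + 67 + 91 + 140 + 231 = 556 bits.

556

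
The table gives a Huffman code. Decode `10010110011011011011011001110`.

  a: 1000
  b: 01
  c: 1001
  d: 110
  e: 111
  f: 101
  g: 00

Read left to right; each codeword is recognised as soon as it completes (prefix code):
  1001→c | 01→b | 1001→c | 101→f | 101→f | 101→f | 101→f | 1001→c | 110→d
Decoded message: cbcffffcd

cbcffffcd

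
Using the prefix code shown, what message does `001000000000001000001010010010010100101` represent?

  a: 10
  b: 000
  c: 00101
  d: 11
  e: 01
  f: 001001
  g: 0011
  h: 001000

Read left to right; each codeword is recognised as soon as it completes (prefix code):
  001000→h | 000→b | 000→b | 001000→h | 00101→c | 001001→f | 00101→c | 00101→c
Decoded message: hbbhcfcc

hbbhcfcc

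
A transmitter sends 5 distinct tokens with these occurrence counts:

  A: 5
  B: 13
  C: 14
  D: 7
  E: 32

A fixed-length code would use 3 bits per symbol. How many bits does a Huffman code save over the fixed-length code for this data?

66

Fixed-length: 3 bits × 71 symbols = 213 bits.
Huffman merges:
A(5) + D(7) → 12
12 + B(13) → 25
C(14) + 25 → 39
E(32) + 39 → 71
Huffman total = 12 + 25 + 39 + 71 = 147 bits.
Saving = 213 − 147 = 66 bits.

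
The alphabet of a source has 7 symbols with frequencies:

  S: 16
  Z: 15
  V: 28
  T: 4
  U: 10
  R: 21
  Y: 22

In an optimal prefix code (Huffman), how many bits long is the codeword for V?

Huffman merges, smallest pair first:
T(4) + U(10) → 14
14 + Z(15) → 29
S(16) + R(21) → 37
Y(22) + V(28) → 50
29 + 37 → 66
50 + 66 → 116
V sits 2 levels below the root, so its codeword is 2 bits.

2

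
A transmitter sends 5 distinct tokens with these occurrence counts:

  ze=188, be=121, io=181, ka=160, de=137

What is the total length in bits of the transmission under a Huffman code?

1832

Build the Huffman tree bottom-up:
merge be(121) and de(137): 258
merge ka(160) and io(181): 341
merge ze(188) and 258: 446
merge 341 and 446: 787
Total encoded bits = sum of merged weights = 258 + 341 + 446 + 787 = 1832.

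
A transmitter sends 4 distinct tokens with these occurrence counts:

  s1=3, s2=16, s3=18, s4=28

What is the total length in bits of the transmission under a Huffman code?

121

Merge the two smallest weights repeatedly:
merge s1(3) and s2(16): 19
merge s3(18) and 19: 37
merge s4(28) and 37: 65
Total encoded bits = sum of merged weights = 19 + 37 + 65 = 121.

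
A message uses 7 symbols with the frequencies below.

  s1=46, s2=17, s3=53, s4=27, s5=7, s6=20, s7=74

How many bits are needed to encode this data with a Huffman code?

Merge the two smallest weights repeatedly:
s5(7) + s2(17) → 24
s6(20) + 24 → 44
s4(27) + 44 → 71
s1(46) + s3(53) → 99
71 + s7(74) → 145
99 + 145 → 244
Total encoded bits = sum of merged weights = 24 + 44 + 71 + 99 + 145 + 244 = 627.

627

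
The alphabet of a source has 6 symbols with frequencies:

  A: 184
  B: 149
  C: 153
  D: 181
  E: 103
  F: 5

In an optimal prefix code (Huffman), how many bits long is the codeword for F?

Huffman merges, smallest pair first:
F(5) + E(103) → 108
108 + B(149) → 257
C(153) + D(181) → 334
A(184) + 257 → 441
334 + 441 → 775
F sits 4 levels below the root, so its codeword is 4 bits.

4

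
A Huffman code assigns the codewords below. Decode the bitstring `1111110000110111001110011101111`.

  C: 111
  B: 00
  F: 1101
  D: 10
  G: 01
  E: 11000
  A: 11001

CCBBFAAFC

Read left to right; each codeword is recognised as soon as it completes (prefix code):
  111→C | 111→C | 00→B | 00→B | 1101→F | 11001→A | 11001→A | 1101→F | 111→C
Decoded message: CCBBFAAFC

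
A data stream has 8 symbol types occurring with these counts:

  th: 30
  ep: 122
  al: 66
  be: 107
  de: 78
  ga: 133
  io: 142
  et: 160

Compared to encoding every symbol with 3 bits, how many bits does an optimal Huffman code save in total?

64

Fixed-length: 3 bits × 838 symbols = 2514 bits.
Huffman merges:
th(30) + al(66) → 96
de(78) + 96 → 174
be(107) + ep(122) → 229
ga(133) + io(142) → 275
et(160) + 174 → 334
229 + 275 → 504
334 + 504 → 838
Huffman total = 96 + 174 + 229 + 275 + 334 + 504 + 838 = 2450 bits.
Saving = 2514 − 2450 = 64 bits.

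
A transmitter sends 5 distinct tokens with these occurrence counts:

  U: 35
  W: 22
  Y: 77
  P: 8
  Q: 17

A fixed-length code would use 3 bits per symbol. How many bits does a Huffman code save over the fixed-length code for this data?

Fixed-length: 3 bits × 159 symbols = 477 bits.
Huffman merges:
P(8) + Q(17) → 25
W(22) + 25 → 47
U(35) + 47 → 82
Y(77) + 82 → 159
Huffman total = 25 + 47 + 82 + 159 = 313 bits.
Saving = 477 − 313 = 164 bits.

164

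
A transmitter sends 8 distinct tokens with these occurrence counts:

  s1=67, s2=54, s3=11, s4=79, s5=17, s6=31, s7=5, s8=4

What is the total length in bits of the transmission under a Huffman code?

670

Greedily combine the two least-frequent nodes:
merge s8(4) and s7(5): 9
merge 9 and s3(11): 20
merge s5(17) and 20: 37
merge s6(31) and 37: 68
merge s2(54) and s1(67): 121
merge 68 and s4(79): 147
merge 121 and 147: 268
Each symbol's bit-cost is frequency × depth; summing gives 670 bits (equivalently 9 + 20 + 37 + 68 + 121 + 147 + 268).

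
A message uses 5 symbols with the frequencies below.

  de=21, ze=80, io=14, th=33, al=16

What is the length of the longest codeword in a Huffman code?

4

Merge the two lowest-weight nodes at each step:
io(14) + al(16) → 30
de(21) + 30 → 51
th(33) + 51 → 84
ze(80) + 84 → 164
The rarest symbols sit at the bottom; the longest codeword is 4 bits.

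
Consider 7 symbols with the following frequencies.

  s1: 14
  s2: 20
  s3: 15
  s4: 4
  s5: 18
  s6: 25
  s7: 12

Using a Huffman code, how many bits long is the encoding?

295

Build the Huffman tree bottom-up:
merge s4(4) and s7(12): 16
merge s1(14) and s3(15): 29
merge 16 and s5(18): 34
merge s2(20) and s6(25): 45
merge 29 and 34: 63
merge 45 and 63: 108
Each symbol's bit-cost is frequency × depth; summing gives 295 bits (equivalently 16 + 29 + 34 + 45 + 63 + 108).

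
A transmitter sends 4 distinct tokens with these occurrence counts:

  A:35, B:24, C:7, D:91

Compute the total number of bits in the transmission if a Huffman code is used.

254

Build the Huffman tree bottom-up:
combine C(7), B(24) → 31
combine 31, A(35) → 66
combine 66, D(91) → 157
Total encoded bits = sum of merged weights = 31 + 66 + 157 = 254.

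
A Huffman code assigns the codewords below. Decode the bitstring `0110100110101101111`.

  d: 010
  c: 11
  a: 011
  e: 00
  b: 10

adadcac

Read left to right; each codeword is recognised as soon as it completes (prefix code):
  011→a | 010→d | 011→a | 010→d | 11→c | 011→a | 11→c
Decoded message: adadcac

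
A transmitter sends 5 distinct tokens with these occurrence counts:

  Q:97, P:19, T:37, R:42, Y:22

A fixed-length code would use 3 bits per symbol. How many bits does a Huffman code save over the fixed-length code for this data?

Fixed-length: 3 bits × 217 symbols = 651 bits.
Huffman merges:
combine P(19), Y(22) → 41
combine T(37), 41 → 78
combine R(42), 78 → 120
combine Q(97), 120 → 217
Huffman total = 41 + 78 + 120 + 217 = 456 bits.
Saving = 651 − 456 = 195 bits.

195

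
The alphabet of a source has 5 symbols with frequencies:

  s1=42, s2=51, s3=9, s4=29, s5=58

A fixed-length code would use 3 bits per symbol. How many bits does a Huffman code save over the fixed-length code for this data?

151

Fixed-length: 3 bits × 189 symbols = 567 bits.
Huffman merges:
combine s3(9), s4(29) → 38
combine 38, s1(42) → 80
combine s2(51), s5(58) → 109
combine 80, 109 → 189
Huffman total = 38 + 80 + 109 + 189 = 416 bits.
Saving = 567 − 416 = 151 bits.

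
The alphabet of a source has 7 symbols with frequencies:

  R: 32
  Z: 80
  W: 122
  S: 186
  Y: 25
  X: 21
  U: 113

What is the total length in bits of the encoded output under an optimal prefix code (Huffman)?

1440

Build the Huffman tree bottom-up:
merge X(21) and Y(25): 46
merge R(32) and 46: 78
merge 78 and Z(80): 158
merge U(113) and W(122): 235
merge 158 and S(186): 344
merge 235 and 344: 579
The encoded length is the sum of every internal node's weight: 46 + 78 + 158 + 235 + 344 + 579 = 1440 bits.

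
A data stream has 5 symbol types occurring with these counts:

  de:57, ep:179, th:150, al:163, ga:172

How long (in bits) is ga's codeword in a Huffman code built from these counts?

2

Huffman merges, smallest pair first:
de(57) + th(150) → 207
al(163) + ga(172) → 335
ep(179) + 207 → 386
335 + 386 → 721
ga sits 2 levels below the root, so its codeword is 2 bits.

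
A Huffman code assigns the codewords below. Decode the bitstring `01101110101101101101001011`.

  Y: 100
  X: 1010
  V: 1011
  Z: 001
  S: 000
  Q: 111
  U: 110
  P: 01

PVXUUUYV

Read left to right; each codeword is recognised as soon as it completes (prefix code):
  01→P | 1011→V | 1010→X | 110→U | 110→U | 110→U | 100→Y | 1011→V
Decoded message: PVXUUUYV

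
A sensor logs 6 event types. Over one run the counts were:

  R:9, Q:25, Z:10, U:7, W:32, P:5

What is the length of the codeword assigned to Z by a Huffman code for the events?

4

Huffman merges, smallest pair first:
P(5) + U(7) → 12
R(9) + Z(10) → 19
12 + 19 → 31
Q(25) + 31 → 56
W(32) + 56 → 88
Z sits 4 levels below the root, so its codeword is 4 bits.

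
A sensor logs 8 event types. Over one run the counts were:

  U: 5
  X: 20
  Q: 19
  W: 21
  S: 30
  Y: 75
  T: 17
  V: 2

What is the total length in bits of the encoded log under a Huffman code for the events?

487

Build the Huffman tree bottom-up:
V(2) + U(5) → 7
7 + T(17) → 24
Q(19) + X(20) → 39
W(21) + 24 → 45
S(30) + 39 → 69
45 + 69 → 114
Y(75) + 114 → 189
The encoded length is the sum of every internal node's weight: 7 + 24 + 39 + 45 + 69 + 114 + 189 = 487 bits.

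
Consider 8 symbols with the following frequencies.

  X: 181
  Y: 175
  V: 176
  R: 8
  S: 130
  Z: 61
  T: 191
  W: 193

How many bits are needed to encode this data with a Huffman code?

3221

Build the Huffman tree bottom-up:
combine R(8), Z(61) → 69
combine 69, S(130) → 199
combine Y(175), V(176) → 351
combine X(181), T(191) → 372
combine W(193), 199 → 392
combine 351, 372 → 723
combine 392, 723 → 1115
Each symbol's bit-cost is frequency × depth; summing gives 3221 bits (equivalently 69 + 199 + 351 + 372 + 392 + 723 + 1115).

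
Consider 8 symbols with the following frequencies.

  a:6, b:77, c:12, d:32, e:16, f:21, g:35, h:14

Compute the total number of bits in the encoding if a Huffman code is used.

Greedily combine the two least-frequent nodes:
a(6) + c(12) → 18
h(14) + e(16) → 30
18 + f(21) → 39
30 + d(32) → 62
g(35) + 39 → 74
62 + 74 → 136
b(77) + 136 → 213
The encoded length is the sum of every internal node's weight: 18 + 30 + 39 + 62 + 74 + 136 + 213 = 572 bits.

572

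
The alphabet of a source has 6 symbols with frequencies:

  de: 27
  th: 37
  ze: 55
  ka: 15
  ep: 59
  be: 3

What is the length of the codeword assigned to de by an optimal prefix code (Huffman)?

Huffman merges, smallest pair first:
merge be(3) and ka(15): 18
merge 18 and de(27): 45
merge th(37) and 45: 82
merge ze(55) and ep(59): 114
merge 82 and 114: 196
de sits 3 levels below the root, so its codeword is 3 bits.

3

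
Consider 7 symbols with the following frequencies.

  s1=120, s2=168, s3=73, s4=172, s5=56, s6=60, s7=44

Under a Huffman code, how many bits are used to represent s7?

Repeatedly merge the two smallest:
combine s7(44), s5(56) → 100
combine s6(60), s3(73) → 133
combine 100, s1(120) → 220
combine 133, s2(168) → 301
combine s4(172), 220 → 392
combine 301, 392 → 693
s7's leaf is at depth 4, giving a 4-bit codeword.

4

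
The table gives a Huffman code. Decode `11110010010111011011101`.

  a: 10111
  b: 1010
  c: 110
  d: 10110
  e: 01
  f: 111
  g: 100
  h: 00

fggaeae

Read left to right; each codeword is recognised as soon as it completes (prefix code):
  111→f | 100→g | 100→g | 10111→a | 01→e | 10111→a | 01→e
Decoded message: fggaeae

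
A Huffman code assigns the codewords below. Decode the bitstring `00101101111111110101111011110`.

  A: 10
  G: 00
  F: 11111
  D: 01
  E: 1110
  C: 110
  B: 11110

Read left to right; each codeword is recognised as soon as it completes (prefix code):
  00→G | 10→A | 110→C | 11111→F | 11110→B | 10→A | 11110→B | 11110→B
Decoded message: GACFBABB

GACFBABB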